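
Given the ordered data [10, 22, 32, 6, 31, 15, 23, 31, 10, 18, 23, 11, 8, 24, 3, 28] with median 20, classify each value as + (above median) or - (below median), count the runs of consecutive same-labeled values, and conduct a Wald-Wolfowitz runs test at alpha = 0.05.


Step 1: Compute median = 20; label A = above, B = below.
Labels in order: BAABABAABBABBABA  (n_A = 8, n_B = 8)
Step 2: Count runs R = 12.
Step 3: Under H0 (random ordering), E[R] = 2*n_A*n_B/(n_A+n_B) + 1 = 2*8*8/16 + 1 = 9.0000.
        Var[R] = 2*n_A*n_B*(2*n_A*n_B - n_A - n_B) / ((n_A+n_B)^2 * (n_A+n_B-1)) = 14336/3840 = 3.7333.
        SD[R] = 1.9322.
Step 4: Continuity-corrected z = (R - 0.5 - E[R]) / SD[R] = (12 - 0.5 - 9.0000) / 1.9322 = 1.2939.
Step 5: Two-sided p-value via normal approximation = 2*(1 - Phi(|z|)) = 0.195709.
Step 6: alpha = 0.05. fail to reject H0.

R = 12, z = 1.2939, p = 0.195709, fail to reject H0.


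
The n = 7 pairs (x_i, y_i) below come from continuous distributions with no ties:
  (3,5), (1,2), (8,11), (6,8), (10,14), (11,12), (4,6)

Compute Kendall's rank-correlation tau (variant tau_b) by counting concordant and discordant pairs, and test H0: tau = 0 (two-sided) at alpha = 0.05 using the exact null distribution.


Step 1: Enumerate the 21 unordered pairs (i,j) with i<j and classify each by sign(x_j-x_i) * sign(y_j-y_i).
  (1,2):dx=-2,dy=-3->C; (1,3):dx=+5,dy=+6->C; (1,4):dx=+3,dy=+3->C; (1,5):dx=+7,dy=+9->C
  (1,6):dx=+8,dy=+7->C; (1,7):dx=+1,dy=+1->C; (2,3):dx=+7,dy=+9->C; (2,4):dx=+5,dy=+6->C
  (2,5):dx=+9,dy=+12->C; (2,6):dx=+10,dy=+10->C; (2,7):dx=+3,dy=+4->C; (3,4):dx=-2,dy=-3->C
  (3,5):dx=+2,dy=+3->C; (3,6):dx=+3,dy=+1->C; (3,7):dx=-4,dy=-5->C; (4,5):dx=+4,dy=+6->C
  (4,6):dx=+5,dy=+4->C; (4,7):dx=-2,dy=-2->C; (5,6):dx=+1,dy=-2->D; (5,7):dx=-6,dy=-8->C
  (6,7):dx=-7,dy=-6->C
Step 2: C = 20, D = 1, total pairs = 21.
Step 3: tau = (C - D)/(n(n-1)/2) = (20 - 1)/21 = 0.904762.
Step 4: Exact two-sided p-value (enumerate n! = 5040 permutations of y under H0): p = 0.002778.
Step 5: alpha = 0.05. reject H0.

tau_b = 0.9048 (C=20, D=1), p = 0.002778, reject H0.


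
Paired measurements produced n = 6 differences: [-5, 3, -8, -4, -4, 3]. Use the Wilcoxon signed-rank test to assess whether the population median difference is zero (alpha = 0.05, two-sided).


Step 1: Drop any zero differences (none here) and take |d_i|.
|d| = [5, 3, 8, 4, 4, 3]
Step 2: Midrank |d_i| (ties get averaged ranks).
ranks: |5|->5, |3|->1.5, |8|->6, |4|->3.5, |4|->3.5, |3|->1.5
Step 3: Attach original signs; sum ranks with positive sign and with negative sign.
W+ = 1.5 + 1.5 = 3
W- = 5 + 6 + 3.5 + 3.5 = 18
(Check: W+ + W- = 21 should equal n(n+1)/2 = 21.)
Step 4: Test statistic W = min(W+, W-) = 3.
Step 5: Ties in |d|, so use the tie-corrected normal approximation.
        E[W] = n(n+1)/4 = 6*7/4 = 10.5.
        Tie groups: |d|=3 (t=2), |d|=4 (t=2); sum(t^3 - t) = 12.
        Var[W] = n(n+1)(2n+1)/24 - sum(t^3-t)/48 = 546/24 - 12/48 = 22.5.
        z = (W - E[W]) / sqrt(Var[W]) = (3 - 10.5) / 4.7434 = -1.5811.
        Two-sided p = 2*Phi(z) = 0.113846.
Step 6: alpha = 0.05. fail to reject H0.

W+ = 3, W- = 18, W = min = 3, p = 0.113846, fail to reject H0.


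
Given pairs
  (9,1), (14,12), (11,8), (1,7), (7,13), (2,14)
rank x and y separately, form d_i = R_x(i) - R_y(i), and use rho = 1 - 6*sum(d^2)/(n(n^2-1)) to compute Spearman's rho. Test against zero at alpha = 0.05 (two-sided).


Step 1: Rank x and y separately (midranks; no ties here).
rank(x): 9->4, 14->6, 11->5, 1->1, 7->3, 2->2
rank(y): 1->1, 12->4, 8->3, 7->2, 13->5, 14->6
Step 2: d_i = R_x(i) - R_y(i); compute d_i^2.
  (4-1)^2=9, (6-4)^2=4, (5-3)^2=4, (1-2)^2=1, (3-5)^2=4, (2-6)^2=16
sum(d^2) = 38.
Step 3: rho = 1 - 6*38 / (6*(6^2 - 1)) = 1 - 228/210 = -0.085714.
Step 4: Under H0, t = rho * sqrt((n-2)/(1-rho^2)) = -0.1721 ~ t(4).
Step 5: Two-sided p-value from the t-distribution with 4 df = 0.871743.
Step 6: alpha = 0.05. fail to reject H0.

rho = -0.0857, p = 0.871743, fail to reject H0 at alpha = 0.05.


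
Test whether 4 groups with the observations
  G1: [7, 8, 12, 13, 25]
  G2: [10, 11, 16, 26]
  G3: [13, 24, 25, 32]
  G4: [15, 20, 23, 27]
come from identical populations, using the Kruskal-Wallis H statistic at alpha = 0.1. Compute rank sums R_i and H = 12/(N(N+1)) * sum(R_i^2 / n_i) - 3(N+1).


Step 1: Combine all N = 17 observations and assign midranks.
sorted (value, group, rank): (7,G1,1), (8,G1,2), (10,G2,3), (11,G2,4), (12,G1,5), (13,G1,6.5), (13,G3,6.5), (15,G4,8), (16,G2,9), (20,G4,10), (23,G4,11), (24,G3,12), (25,G1,13.5), (25,G3,13.5), (26,G2,15), (27,G4,16), (32,G3,17)
Step 2: Sum ranks within each group.
R_1 = 28 (n_1 = 5)
R_2 = 31 (n_2 = 4)
R_3 = 49 (n_3 = 4)
R_4 = 45 (n_4 = 4)
Step 3: H = 12/(N(N+1)) * sum(R_i^2/n_i) - 3(N+1)
     = 12/(17*18) * (28^2/5 + 31^2/4 + 49^2/4 + 45^2/4) - 3*18
     = 0.039216 * 1503.55 - 54
     = 4.962745.
Step 4: Ties present; correction factor C = 1 - 12/(17^3 - 17) = 0.997549. Corrected H = 4.962745 / 0.997549 = 4.974939.
Step 5: Under H0, H ~ chi^2(3); p-value = 0.173641.
Step 6: alpha = 0.1. fail to reject H0.

H = 4.9749, df = 3, p = 0.173641, fail to reject H0.


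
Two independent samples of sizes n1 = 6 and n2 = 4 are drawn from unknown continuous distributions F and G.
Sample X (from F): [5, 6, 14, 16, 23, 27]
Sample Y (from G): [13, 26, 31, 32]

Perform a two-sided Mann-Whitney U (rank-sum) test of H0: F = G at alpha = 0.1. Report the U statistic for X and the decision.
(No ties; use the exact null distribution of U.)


Step 1: Combine and sort all 10 observations; assign midranks.
sorted (value, group): (5,X), (6,X), (13,Y), (14,X), (16,X), (23,X), (26,Y), (27,X), (31,Y), (32,Y)
ranks: 5->1, 6->2, 13->3, 14->4, 16->5, 23->6, 26->7, 27->8, 31->9, 32->10
Step 2: Rank sum for X: R1 = 1 + 2 + 4 + 5 + 6 + 8 = 26.
Step 3: U_X = R1 - n1(n1+1)/2 = 26 - 6*7/2 = 26 - 21 = 5.
       U_Y = n1*n2 - U_X = 24 - 5 = 19.
Step 4: No ties, so the exact null distribution of U (based on enumerating the C(10,6) = 210 equally likely rank assignments) gives the two-sided p-value.
Step 5: p-value = 0.171429; compare to alpha = 0.1. fail to reject H0.

U_X = 5, p = 0.171429, fail to reject H0 at alpha = 0.1.


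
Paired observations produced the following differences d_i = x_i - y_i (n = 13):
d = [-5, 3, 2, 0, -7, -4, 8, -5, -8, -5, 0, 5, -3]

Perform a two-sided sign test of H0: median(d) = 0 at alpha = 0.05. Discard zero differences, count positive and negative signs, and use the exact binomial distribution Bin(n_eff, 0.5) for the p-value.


Step 1: Discard zero differences. Original n = 13; n_eff = number of nonzero differences = 11.
Nonzero differences (with sign): -5, +3, +2, -7, -4, +8, -5, -8, -5, +5, -3
Step 2: Count signs: positive = 4, negative = 7.
Step 3: Under H0: P(positive) = 0.5, so the number of positives S ~ Bin(11, 0.5).
Step 4: Two-sided exact p-value = sum of Bin(11,0.5) probabilities at or below the observed probability = 0.548828.
Step 5: alpha = 0.05. fail to reject H0.

n_eff = 11, pos = 4, neg = 7, p = 0.548828, fail to reject H0.


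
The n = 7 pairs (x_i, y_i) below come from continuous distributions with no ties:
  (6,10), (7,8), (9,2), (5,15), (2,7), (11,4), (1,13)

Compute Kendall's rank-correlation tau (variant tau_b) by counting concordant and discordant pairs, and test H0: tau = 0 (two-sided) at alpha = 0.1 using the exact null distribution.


Step 1: Enumerate the 21 unordered pairs (i,j) with i<j and classify each by sign(x_j-x_i) * sign(y_j-y_i).
  (1,2):dx=+1,dy=-2->D; (1,3):dx=+3,dy=-8->D; (1,4):dx=-1,dy=+5->D; (1,5):dx=-4,dy=-3->C
  (1,6):dx=+5,dy=-6->D; (1,7):dx=-5,dy=+3->D; (2,3):dx=+2,dy=-6->D; (2,4):dx=-2,dy=+7->D
  (2,5):dx=-5,dy=-1->C; (2,6):dx=+4,dy=-4->D; (2,7):dx=-6,dy=+5->D; (3,4):dx=-4,dy=+13->D
  (3,5):dx=-7,dy=+5->D; (3,6):dx=+2,dy=+2->C; (3,7):dx=-8,dy=+11->D; (4,5):dx=-3,dy=-8->C
  (4,6):dx=+6,dy=-11->D; (4,7):dx=-4,dy=-2->C; (5,6):dx=+9,dy=-3->D; (5,7):dx=-1,dy=+6->D
  (6,7):dx=-10,dy=+9->D
Step 2: C = 5, D = 16, total pairs = 21.
Step 3: tau = (C - D)/(n(n-1)/2) = (5 - 16)/21 = -0.523810.
Step 4: Exact two-sided p-value (enumerate n! = 5040 permutations of y under H0): p = 0.136111.
Step 5: alpha = 0.1. fail to reject H0.

tau_b = -0.5238 (C=5, D=16), p = 0.136111, fail to reject H0.


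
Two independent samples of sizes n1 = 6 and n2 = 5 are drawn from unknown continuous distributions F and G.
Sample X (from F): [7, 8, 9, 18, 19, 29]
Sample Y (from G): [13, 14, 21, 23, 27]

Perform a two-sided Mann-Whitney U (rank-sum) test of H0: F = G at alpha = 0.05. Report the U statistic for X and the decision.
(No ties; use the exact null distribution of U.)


Step 1: Combine and sort all 11 observations; assign midranks.
sorted (value, group): (7,X), (8,X), (9,X), (13,Y), (14,Y), (18,X), (19,X), (21,Y), (23,Y), (27,Y), (29,X)
ranks: 7->1, 8->2, 9->3, 13->4, 14->5, 18->6, 19->7, 21->8, 23->9, 27->10, 29->11
Step 2: Rank sum for X: R1 = 1 + 2 + 3 + 6 + 7 + 11 = 30.
Step 3: U_X = R1 - n1(n1+1)/2 = 30 - 6*7/2 = 30 - 21 = 9.
       U_Y = n1*n2 - U_X = 30 - 9 = 21.
Step 4: No ties, so the exact null distribution of U (based on enumerating the C(11,6) = 462 equally likely rank assignments) gives the two-sided p-value.
Step 5: p-value = 0.329004; compare to alpha = 0.05. fail to reject H0.

U_X = 9, p = 0.329004, fail to reject H0 at alpha = 0.05.


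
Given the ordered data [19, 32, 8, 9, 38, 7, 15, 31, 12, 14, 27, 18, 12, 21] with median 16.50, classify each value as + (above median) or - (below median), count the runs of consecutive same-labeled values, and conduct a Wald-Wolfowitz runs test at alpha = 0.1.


Step 1: Compute median = 16.50; label A = above, B = below.
Labels in order: AABBABBABBAABA  (n_A = 7, n_B = 7)
Step 2: Count runs R = 9.
Step 3: Under H0 (random ordering), E[R] = 2*n_A*n_B/(n_A+n_B) + 1 = 2*7*7/14 + 1 = 8.0000.
        Var[R] = 2*n_A*n_B*(2*n_A*n_B - n_A - n_B) / ((n_A+n_B)^2 * (n_A+n_B-1)) = 8232/2548 = 3.2308.
        SD[R] = 1.7974.
Step 4: Continuity-corrected z = (R - 0.5 - E[R]) / SD[R] = (9 - 0.5 - 8.0000) / 1.7974 = 0.2782.
Step 5: Two-sided p-value via normal approximation = 2*(1 - Phi(|z|)) = 0.780879.
Step 6: alpha = 0.1. fail to reject H0.

R = 9, z = 0.2782, p = 0.780879, fail to reject H0.


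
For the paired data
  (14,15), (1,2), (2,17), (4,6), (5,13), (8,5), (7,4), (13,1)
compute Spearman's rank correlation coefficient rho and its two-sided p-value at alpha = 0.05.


Step 1: Rank x and y separately (midranks; no ties here).
rank(x): 14->8, 1->1, 2->2, 4->3, 5->4, 8->6, 7->5, 13->7
rank(y): 15->7, 2->2, 17->8, 6->5, 13->6, 5->4, 4->3, 1->1
Step 2: d_i = R_x(i) - R_y(i); compute d_i^2.
  (8-7)^2=1, (1-2)^2=1, (2-8)^2=36, (3-5)^2=4, (4-6)^2=4, (6-4)^2=4, (5-3)^2=4, (7-1)^2=36
sum(d^2) = 90.
Step 3: rho = 1 - 6*90 / (8*(8^2 - 1)) = 1 - 540/504 = -0.071429.
Step 4: Under H0, t = rho * sqrt((n-2)/(1-rho^2)) = -0.1754 ~ t(6).
Step 5: Two-sided p-value from the t-distribution with 6 df = 0.866526.
Step 6: alpha = 0.05. fail to reject H0.

rho = -0.0714, p = 0.866526, fail to reject H0 at alpha = 0.05.


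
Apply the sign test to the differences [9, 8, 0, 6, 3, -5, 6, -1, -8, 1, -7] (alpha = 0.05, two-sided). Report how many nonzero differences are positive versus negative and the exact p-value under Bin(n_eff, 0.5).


Step 1: Discard zero differences. Original n = 11; n_eff = number of nonzero differences = 10.
Nonzero differences (with sign): +9, +8, +6, +3, -5, +6, -1, -8, +1, -7
Step 2: Count signs: positive = 6, negative = 4.
Step 3: Under H0: P(positive) = 0.5, so the number of positives S ~ Bin(10, 0.5).
Step 4: Two-sided exact p-value = sum of Bin(10,0.5) probabilities at or below the observed probability = 0.753906.
Step 5: alpha = 0.05. fail to reject H0.

n_eff = 10, pos = 6, neg = 4, p = 0.753906, fail to reject H0.


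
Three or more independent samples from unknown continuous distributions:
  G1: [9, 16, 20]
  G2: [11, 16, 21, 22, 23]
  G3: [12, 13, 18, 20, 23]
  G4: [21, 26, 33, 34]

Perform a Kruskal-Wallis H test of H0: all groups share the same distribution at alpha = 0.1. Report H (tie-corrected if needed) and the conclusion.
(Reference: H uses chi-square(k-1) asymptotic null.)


Step 1: Combine all N = 17 observations and assign midranks.
sorted (value, group, rank): (9,G1,1), (11,G2,2), (12,G3,3), (13,G3,4), (16,G1,5.5), (16,G2,5.5), (18,G3,7), (20,G1,8.5), (20,G3,8.5), (21,G2,10.5), (21,G4,10.5), (22,G2,12), (23,G2,13.5), (23,G3,13.5), (26,G4,15), (33,G4,16), (34,G4,17)
Step 2: Sum ranks within each group.
R_1 = 15 (n_1 = 3)
R_2 = 43.5 (n_2 = 5)
R_3 = 36 (n_3 = 5)
R_4 = 58.5 (n_4 = 4)
Step 3: H = 12/(N(N+1)) * sum(R_i^2/n_i) - 3(N+1)
     = 12/(17*18) * (15^2/3 + 43.5^2/5 + 36^2/5 + 58.5^2/4) - 3*18
     = 0.039216 * 1568.21 - 54
     = 7.498529.
Step 4: Ties present; correction factor C = 1 - 24/(17^3 - 17) = 0.995098. Corrected H = 7.498529 / 0.995098 = 7.535468.
Step 5: Under H0, H ~ chi^2(3); p-value = 0.056654.
Step 6: alpha = 0.1. reject H0.

H = 7.5355, df = 3, p = 0.056654, reject H0.


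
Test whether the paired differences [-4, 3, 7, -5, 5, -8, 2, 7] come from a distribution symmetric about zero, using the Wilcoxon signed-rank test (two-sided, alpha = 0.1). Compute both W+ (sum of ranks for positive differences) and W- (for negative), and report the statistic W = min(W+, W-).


Step 1: Drop any zero differences (none here) and take |d_i|.
|d| = [4, 3, 7, 5, 5, 8, 2, 7]
Step 2: Midrank |d_i| (ties get averaged ranks).
ranks: |4|->3, |3|->2, |7|->6.5, |5|->4.5, |5|->4.5, |8|->8, |2|->1, |7|->6.5
Step 3: Attach original signs; sum ranks with positive sign and with negative sign.
W+ = 2 + 6.5 + 4.5 + 1 + 6.5 = 20.5
W- = 3 + 4.5 + 8 = 15.5
(Check: W+ + W- = 36 should equal n(n+1)/2 = 36.)
Step 4: Test statistic W = min(W+, W-) = 15.5.
Step 5: Ties in |d|, so use the tie-corrected normal approximation.
        E[W] = n(n+1)/4 = 8*9/4 = 18.
        Tie groups: |d|=5 (t=2), |d|=7 (t=2); sum(t^3 - t) = 12.
        Var[W] = n(n+1)(2n+1)/24 - sum(t^3-t)/48 = 1224/24 - 12/48 = 50.75.
        z = (W - E[W]) / sqrt(Var[W]) = (15.5 - 18) / 7.1239 = -0.3509.
        Two-sided p = 2*Phi(z) = 0.725640.
Step 6: alpha = 0.1. fail to reject H0.

W+ = 20.5, W- = 15.5, W = min = 15.5, p = 0.725640, fail to reject H0.


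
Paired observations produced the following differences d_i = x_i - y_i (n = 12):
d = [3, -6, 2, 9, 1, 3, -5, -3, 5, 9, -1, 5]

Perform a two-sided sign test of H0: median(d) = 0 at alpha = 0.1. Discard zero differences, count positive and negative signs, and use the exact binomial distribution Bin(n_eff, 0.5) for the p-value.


Step 1: Discard zero differences. Original n = 12; n_eff = number of nonzero differences = 12.
Nonzero differences (with sign): +3, -6, +2, +9, +1, +3, -5, -3, +5, +9, -1, +5
Step 2: Count signs: positive = 8, negative = 4.
Step 3: Under H0: P(positive) = 0.5, so the number of positives S ~ Bin(12, 0.5).
Step 4: Two-sided exact p-value = sum of Bin(12,0.5) probabilities at or below the observed probability = 0.387695.
Step 5: alpha = 0.1. fail to reject H0.

n_eff = 12, pos = 8, neg = 4, p = 0.387695, fail to reject H0.


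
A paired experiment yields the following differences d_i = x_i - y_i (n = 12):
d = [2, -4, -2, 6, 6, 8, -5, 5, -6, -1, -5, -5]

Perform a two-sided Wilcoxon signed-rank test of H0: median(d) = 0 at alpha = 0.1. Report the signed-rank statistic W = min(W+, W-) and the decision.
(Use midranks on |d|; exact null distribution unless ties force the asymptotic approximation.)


Step 1: Drop any zero differences (none here) and take |d_i|.
|d| = [2, 4, 2, 6, 6, 8, 5, 5, 6, 1, 5, 5]
Step 2: Midrank |d_i| (ties get averaged ranks).
ranks: |2|->2.5, |4|->4, |2|->2.5, |6|->10, |6|->10, |8|->12, |5|->6.5, |5|->6.5, |6|->10, |1|->1, |5|->6.5, |5|->6.5
Step 3: Attach original signs; sum ranks with positive sign and with negative sign.
W+ = 2.5 + 10 + 10 + 12 + 6.5 = 41
W- = 4 + 2.5 + 6.5 + 10 + 1 + 6.5 + 6.5 = 37
(Check: W+ + W- = 78 should equal n(n+1)/2 = 78.)
Step 4: Test statistic W = min(W+, W-) = 37.
Step 5: Ties in |d|, so use the tie-corrected normal approximation.
        E[W] = n(n+1)/4 = 12*13/4 = 39.
        Tie groups: |d|=2 (t=2), |d|=5 (t=4), |d|=6 (t=3); sum(t^3 - t) = 90.
        Var[W] = n(n+1)(2n+1)/24 - sum(t^3-t)/48 = 3900/24 - 90/48 = 160.625.
        z = (W - E[W]) / sqrt(Var[W]) = (37 - 39) / 12.6738 = -0.1578.
        Two-sided p = 2*Phi(z) = 0.874610.
Step 6: alpha = 0.1. fail to reject H0.

W+ = 41, W- = 37, W = min = 37, p = 0.874610, fail to reject H0.


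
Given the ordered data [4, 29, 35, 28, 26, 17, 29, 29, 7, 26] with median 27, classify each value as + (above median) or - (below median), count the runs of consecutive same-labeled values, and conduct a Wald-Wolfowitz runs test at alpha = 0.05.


Step 1: Compute median = 27; label A = above, B = below.
Labels in order: BAAABBAABB  (n_A = 5, n_B = 5)
Step 2: Count runs R = 5.
Step 3: Under H0 (random ordering), E[R] = 2*n_A*n_B/(n_A+n_B) + 1 = 2*5*5/10 + 1 = 6.0000.
        Var[R] = 2*n_A*n_B*(2*n_A*n_B - n_A - n_B) / ((n_A+n_B)^2 * (n_A+n_B-1)) = 2000/900 = 2.2222.
        SD[R] = 1.4907.
Step 4: Continuity-corrected z = (R + 0.5 - E[R]) / SD[R] = (5 + 0.5 - 6.0000) / 1.4907 = -0.3354.
Step 5: Two-sided p-value via normal approximation = 2*(1 - Phi(|z|)) = 0.737316.
Step 6: alpha = 0.05. fail to reject H0.

R = 5, z = -0.3354, p = 0.737316, fail to reject H0.


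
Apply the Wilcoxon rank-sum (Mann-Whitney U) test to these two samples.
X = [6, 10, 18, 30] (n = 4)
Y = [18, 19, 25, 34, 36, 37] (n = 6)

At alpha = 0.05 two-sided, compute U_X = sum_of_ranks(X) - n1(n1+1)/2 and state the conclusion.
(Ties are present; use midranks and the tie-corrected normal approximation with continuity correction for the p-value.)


Step 1: Combine and sort all 10 observations; assign midranks.
sorted (value, group): (6,X), (10,X), (18,X), (18,Y), (19,Y), (25,Y), (30,X), (34,Y), (36,Y), (37,Y)
ranks: 6->1, 10->2, 18->3.5, 18->3.5, 19->5, 25->6, 30->7, 34->8, 36->9, 37->10
Step 2: Rank sum for X: R1 = 1 + 2 + 3.5 + 7 = 13.5.
Step 3: U_X = R1 - n1(n1+1)/2 = 13.5 - 4*5/2 = 13.5 - 10 = 3.5.
       U_Y = n1*n2 - U_X = 24 - 3.5 = 20.5.
Step 4: Ties are present, so use the tie-corrected normal approximation (with continuity correction) for the p-value.
Step 5: p-value = 0.087118; compare to alpha = 0.05. fail to reject H0.

U_X = 3.5, p = 0.087118, fail to reject H0 at alpha = 0.05.


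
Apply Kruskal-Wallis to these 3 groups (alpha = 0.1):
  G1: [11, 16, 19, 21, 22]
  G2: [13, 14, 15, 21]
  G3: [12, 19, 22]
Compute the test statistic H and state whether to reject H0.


Step 1: Combine all N = 12 observations and assign midranks.
sorted (value, group, rank): (11,G1,1), (12,G3,2), (13,G2,3), (14,G2,4), (15,G2,5), (16,G1,6), (19,G1,7.5), (19,G3,7.5), (21,G1,9.5), (21,G2,9.5), (22,G1,11.5), (22,G3,11.5)
Step 2: Sum ranks within each group.
R_1 = 35.5 (n_1 = 5)
R_2 = 21.5 (n_2 = 4)
R_3 = 21 (n_3 = 3)
Step 3: H = 12/(N(N+1)) * sum(R_i^2/n_i) - 3(N+1)
     = 12/(12*13) * (35.5^2/5 + 21.5^2/4 + 21^2/3) - 3*13
     = 0.076923 * 514.612 - 39
     = 0.585577.
Step 4: Ties present; correction factor C = 1 - 18/(12^3 - 12) = 0.989510. Corrected H = 0.585577 / 0.989510 = 0.591784.
Step 5: Under H0, H ~ chi^2(2); p-value = 0.743868.
Step 6: alpha = 0.1. fail to reject H0.

H = 0.5918, df = 2, p = 0.743868, fail to reject H0.


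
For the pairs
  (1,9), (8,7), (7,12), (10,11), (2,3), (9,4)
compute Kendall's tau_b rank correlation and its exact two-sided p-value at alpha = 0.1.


Step 1: Enumerate the 15 unordered pairs (i,j) with i<j and classify each by sign(x_j-x_i) * sign(y_j-y_i).
  (1,2):dx=+7,dy=-2->D; (1,3):dx=+6,dy=+3->C; (1,4):dx=+9,dy=+2->C; (1,5):dx=+1,dy=-6->D
  (1,6):dx=+8,dy=-5->D; (2,3):dx=-1,dy=+5->D; (2,4):dx=+2,dy=+4->C; (2,5):dx=-6,dy=-4->C
  (2,6):dx=+1,dy=-3->D; (3,4):dx=+3,dy=-1->D; (3,5):dx=-5,dy=-9->C; (3,6):dx=+2,dy=-8->D
  (4,5):dx=-8,dy=-8->C; (4,6):dx=-1,dy=-7->C; (5,6):dx=+7,dy=+1->C
Step 2: C = 8, D = 7, total pairs = 15.
Step 3: tau = (C - D)/(n(n-1)/2) = (8 - 7)/15 = 0.066667.
Step 4: Exact two-sided p-value (enumerate n! = 720 permutations of y under H0): p = 1.000000.
Step 5: alpha = 0.1. fail to reject H0.

tau_b = 0.0667 (C=8, D=7), p = 1.000000, fail to reject H0.


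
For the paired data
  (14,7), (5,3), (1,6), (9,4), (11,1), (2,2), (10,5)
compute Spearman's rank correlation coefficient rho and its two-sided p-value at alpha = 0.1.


Step 1: Rank x and y separately (midranks; no ties here).
rank(x): 14->7, 5->3, 1->1, 9->4, 11->6, 2->2, 10->5
rank(y): 7->7, 3->3, 6->6, 4->4, 1->1, 2->2, 5->5
Step 2: d_i = R_x(i) - R_y(i); compute d_i^2.
  (7-7)^2=0, (3-3)^2=0, (1-6)^2=25, (4-4)^2=0, (6-1)^2=25, (2-2)^2=0, (5-5)^2=0
sum(d^2) = 50.
Step 3: rho = 1 - 6*50 / (7*(7^2 - 1)) = 1 - 300/336 = 0.107143.
Step 4: Under H0, t = rho * sqrt((n-2)/(1-rho^2)) = 0.2410 ~ t(5).
Step 5: Two-sided p-value from the t-distribution with 5 df = 0.819151.
Step 6: alpha = 0.1. fail to reject H0.

rho = 0.1071, p = 0.819151, fail to reject H0 at alpha = 0.1.


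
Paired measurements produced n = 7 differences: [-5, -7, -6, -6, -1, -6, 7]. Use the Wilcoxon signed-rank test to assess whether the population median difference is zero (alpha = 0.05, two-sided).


Step 1: Drop any zero differences (none here) and take |d_i|.
|d| = [5, 7, 6, 6, 1, 6, 7]
Step 2: Midrank |d_i| (ties get averaged ranks).
ranks: |5|->2, |7|->6.5, |6|->4, |6|->4, |1|->1, |6|->4, |7|->6.5
Step 3: Attach original signs; sum ranks with positive sign and with negative sign.
W+ = 6.5 = 6.5
W- = 2 + 6.5 + 4 + 4 + 1 + 4 = 21.5
(Check: W+ + W- = 28 should equal n(n+1)/2 = 28.)
Step 4: Test statistic W = min(W+, W-) = 6.5.
Step 5: Ties in |d|, so use the tie-corrected normal approximation.
        E[W] = n(n+1)/4 = 7*8/4 = 14.
        Tie groups: |d|=6 (t=3), |d|=7 (t=2); sum(t^3 - t) = 30.
        Var[W] = n(n+1)(2n+1)/24 - sum(t^3-t)/48 = 840/24 - 30/48 = 34.375.
        z = (W - E[W]) / sqrt(Var[W]) = (6.5 - 14) / 5.8630 = -1.2792.
        Two-sided p = 2*Phi(z) = 0.200825.
Step 6: alpha = 0.05. fail to reject H0.

W+ = 6.5, W- = 21.5, W = min = 6.5, p = 0.200825, fail to reject H0.


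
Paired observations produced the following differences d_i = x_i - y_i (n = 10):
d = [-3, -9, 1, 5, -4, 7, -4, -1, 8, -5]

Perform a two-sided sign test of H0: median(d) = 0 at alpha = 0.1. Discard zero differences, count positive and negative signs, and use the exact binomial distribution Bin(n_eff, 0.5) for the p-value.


Step 1: Discard zero differences. Original n = 10; n_eff = number of nonzero differences = 10.
Nonzero differences (with sign): -3, -9, +1, +5, -4, +7, -4, -1, +8, -5
Step 2: Count signs: positive = 4, negative = 6.
Step 3: Under H0: P(positive) = 0.5, so the number of positives S ~ Bin(10, 0.5).
Step 4: Two-sided exact p-value = sum of Bin(10,0.5) probabilities at or below the observed probability = 0.753906.
Step 5: alpha = 0.1. fail to reject H0.

n_eff = 10, pos = 4, neg = 6, p = 0.753906, fail to reject H0.


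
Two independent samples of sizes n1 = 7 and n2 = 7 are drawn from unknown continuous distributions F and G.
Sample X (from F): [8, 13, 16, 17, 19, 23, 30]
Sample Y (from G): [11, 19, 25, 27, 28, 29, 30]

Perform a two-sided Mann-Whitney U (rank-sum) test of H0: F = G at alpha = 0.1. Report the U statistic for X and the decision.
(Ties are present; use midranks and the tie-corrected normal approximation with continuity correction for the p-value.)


Step 1: Combine and sort all 14 observations; assign midranks.
sorted (value, group): (8,X), (11,Y), (13,X), (16,X), (17,X), (19,X), (19,Y), (23,X), (25,Y), (27,Y), (28,Y), (29,Y), (30,X), (30,Y)
ranks: 8->1, 11->2, 13->3, 16->4, 17->5, 19->6.5, 19->6.5, 23->8, 25->9, 27->10, 28->11, 29->12, 30->13.5, 30->13.5
Step 2: Rank sum for X: R1 = 1 + 3 + 4 + 5 + 6.5 + 8 + 13.5 = 41.
Step 3: U_X = R1 - n1(n1+1)/2 = 41 - 7*8/2 = 41 - 28 = 13.
       U_Y = n1*n2 - U_X = 49 - 13 = 36.
Step 4: Ties are present, so use the tie-corrected normal approximation (with continuity correction) for the p-value.
Step 5: p-value = 0.158945; compare to alpha = 0.1. fail to reject H0.

U_X = 13, p = 0.158945, fail to reject H0 at alpha = 0.1.


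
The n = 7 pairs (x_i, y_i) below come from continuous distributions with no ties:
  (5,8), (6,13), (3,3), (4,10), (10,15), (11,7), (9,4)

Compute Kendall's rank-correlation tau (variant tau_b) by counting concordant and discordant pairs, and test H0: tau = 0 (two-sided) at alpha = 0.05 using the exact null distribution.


Step 1: Enumerate the 21 unordered pairs (i,j) with i<j and classify each by sign(x_j-x_i) * sign(y_j-y_i).
  (1,2):dx=+1,dy=+5->C; (1,3):dx=-2,dy=-5->C; (1,4):dx=-1,dy=+2->D; (1,5):dx=+5,dy=+7->C
  (1,6):dx=+6,dy=-1->D; (1,7):dx=+4,dy=-4->D; (2,3):dx=-3,dy=-10->C; (2,4):dx=-2,dy=-3->C
  (2,5):dx=+4,dy=+2->C; (2,6):dx=+5,dy=-6->D; (2,7):dx=+3,dy=-9->D; (3,4):dx=+1,dy=+7->C
  (3,5):dx=+7,dy=+12->C; (3,6):dx=+8,dy=+4->C; (3,7):dx=+6,dy=+1->C; (4,5):dx=+6,dy=+5->C
  (4,6):dx=+7,dy=-3->D; (4,7):dx=+5,dy=-6->D; (5,6):dx=+1,dy=-8->D; (5,7):dx=-1,dy=-11->C
  (6,7):dx=-2,dy=-3->C
Step 2: C = 13, D = 8, total pairs = 21.
Step 3: tau = (C - D)/(n(n-1)/2) = (13 - 8)/21 = 0.238095.
Step 4: Exact two-sided p-value (enumerate n! = 5040 permutations of y under H0): p = 0.561905.
Step 5: alpha = 0.05. fail to reject H0.

tau_b = 0.2381 (C=13, D=8), p = 0.561905, fail to reject H0.


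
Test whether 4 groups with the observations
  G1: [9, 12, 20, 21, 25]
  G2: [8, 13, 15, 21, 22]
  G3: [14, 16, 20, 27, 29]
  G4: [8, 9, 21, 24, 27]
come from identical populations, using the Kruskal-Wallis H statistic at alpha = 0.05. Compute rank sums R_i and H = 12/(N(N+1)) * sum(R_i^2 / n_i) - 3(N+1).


Step 1: Combine all N = 20 observations and assign midranks.
sorted (value, group, rank): (8,G2,1.5), (8,G4,1.5), (9,G1,3.5), (9,G4,3.5), (12,G1,5), (13,G2,6), (14,G3,7), (15,G2,8), (16,G3,9), (20,G1,10.5), (20,G3,10.5), (21,G1,13), (21,G2,13), (21,G4,13), (22,G2,15), (24,G4,16), (25,G1,17), (27,G3,18.5), (27,G4,18.5), (29,G3,20)
Step 2: Sum ranks within each group.
R_1 = 49 (n_1 = 5)
R_2 = 43.5 (n_2 = 5)
R_3 = 65 (n_3 = 5)
R_4 = 52.5 (n_4 = 5)
Step 3: H = 12/(N(N+1)) * sum(R_i^2/n_i) - 3(N+1)
     = 12/(20*21) * (49^2/5 + 43.5^2/5 + 65^2/5 + 52.5^2/5) - 3*21
     = 0.028571 * 2254.9 - 63
     = 1.425714.
Step 4: Ties present; correction factor C = 1 - 48/(20^3 - 20) = 0.993985. Corrected H = 1.425714 / 0.993985 = 1.434342.
Step 5: Under H0, H ~ chi^2(3); p-value = 0.697505.
Step 6: alpha = 0.05. fail to reject H0.

H = 1.4343, df = 3, p = 0.697505, fail to reject H0.


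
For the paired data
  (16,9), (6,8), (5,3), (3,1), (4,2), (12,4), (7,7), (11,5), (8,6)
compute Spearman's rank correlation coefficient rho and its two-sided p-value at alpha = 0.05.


Step 1: Rank x and y separately (midranks; no ties here).
rank(x): 16->9, 6->4, 5->3, 3->1, 4->2, 12->8, 7->5, 11->7, 8->6
rank(y): 9->9, 8->8, 3->3, 1->1, 2->2, 4->4, 7->7, 5->5, 6->6
Step 2: d_i = R_x(i) - R_y(i); compute d_i^2.
  (9-9)^2=0, (4-8)^2=16, (3-3)^2=0, (1-1)^2=0, (2-2)^2=0, (8-4)^2=16, (5-7)^2=4, (7-5)^2=4, (6-6)^2=0
sum(d^2) = 40.
Step 3: rho = 1 - 6*40 / (9*(9^2 - 1)) = 1 - 240/720 = 0.666667.
Step 4: Under H0, t = rho * sqrt((n-2)/(1-rho^2)) = 2.3664 ~ t(7).
Step 5: Two-sided p-value from the t-distribution with 7 df = 0.049867.
Step 6: alpha = 0.05. reject H0.

rho = 0.6667, p = 0.049867, reject H0 at alpha = 0.05.


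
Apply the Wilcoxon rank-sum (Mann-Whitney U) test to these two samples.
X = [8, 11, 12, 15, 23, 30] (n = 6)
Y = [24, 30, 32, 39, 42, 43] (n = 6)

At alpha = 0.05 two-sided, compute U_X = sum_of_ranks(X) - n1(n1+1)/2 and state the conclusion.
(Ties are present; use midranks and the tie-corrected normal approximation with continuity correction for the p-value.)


Step 1: Combine and sort all 12 observations; assign midranks.
sorted (value, group): (8,X), (11,X), (12,X), (15,X), (23,X), (24,Y), (30,X), (30,Y), (32,Y), (39,Y), (42,Y), (43,Y)
ranks: 8->1, 11->2, 12->3, 15->4, 23->5, 24->6, 30->7.5, 30->7.5, 32->9, 39->10, 42->11, 43->12
Step 2: Rank sum for X: R1 = 1 + 2 + 3 + 4 + 5 + 7.5 = 22.5.
Step 3: U_X = R1 - n1(n1+1)/2 = 22.5 - 6*7/2 = 22.5 - 21 = 1.5.
       U_Y = n1*n2 - U_X = 36 - 1.5 = 34.5.
Step 4: Ties are present, so use the tie-corrected normal approximation (with continuity correction) for the p-value.
Step 5: p-value = 0.010272; compare to alpha = 0.05. reject H0.

U_X = 1.5, p = 0.010272, reject H0 at alpha = 0.05.


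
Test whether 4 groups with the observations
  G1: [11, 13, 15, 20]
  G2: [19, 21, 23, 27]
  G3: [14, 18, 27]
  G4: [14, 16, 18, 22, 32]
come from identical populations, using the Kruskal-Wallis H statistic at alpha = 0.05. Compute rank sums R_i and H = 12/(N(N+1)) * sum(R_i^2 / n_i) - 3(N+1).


Step 1: Combine all N = 16 observations and assign midranks.
sorted (value, group, rank): (11,G1,1), (13,G1,2), (14,G3,3.5), (14,G4,3.5), (15,G1,5), (16,G4,6), (18,G3,7.5), (18,G4,7.5), (19,G2,9), (20,G1,10), (21,G2,11), (22,G4,12), (23,G2,13), (27,G2,14.5), (27,G3,14.5), (32,G4,16)
Step 2: Sum ranks within each group.
R_1 = 18 (n_1 = 4)
R_2 = 47.5 (n_2 = 4)
R_3 = 25.5 (n_3 = 3)
R_4 = 45 (n_4 = 5)
Step 3: H = 12/(N(N+1)) * sum(R_i^2/n_i) - 3(N+1)
     = 12/(16*17) * (18^2/4 + 47.5^2/4 + 25.5^2/3 + 45^2/5) - 3*17
     = 0.044118 * 1266.81 - 51
     = 4.888787.
Step 4: Ties present; correction factor C = 1 - 18/(16^3 - 16) = 0.995588. Corrected H = 4.888787 / 0.995588 = 4.910451.
Step 5: Under H0, H ~ chi^2(3); p-value = 0.178473.
Step 6: alpha = 0.05. fail to reject H0.

H = 4.9105, df = 3, p = 0.178473, fail to reject H0.


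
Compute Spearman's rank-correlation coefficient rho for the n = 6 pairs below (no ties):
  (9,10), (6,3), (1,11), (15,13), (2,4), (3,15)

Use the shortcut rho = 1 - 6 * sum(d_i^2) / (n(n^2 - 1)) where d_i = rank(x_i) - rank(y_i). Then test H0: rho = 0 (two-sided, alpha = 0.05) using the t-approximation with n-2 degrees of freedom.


Step 1: Rank x and y separately (midranks; no ties here).
rank(x): 9->5, 6->4, 1->1, 15->6, 2->2, 3->3
rank(y): 10->3, 3->1, 11->4, 13->5, 4->2, 15->6
Step 2: d_i = R_x(i) - R_y(i); compute d_i^2.
  (5-3)^2=4, (4-1)^2=9, (1-4)^2=9, (6-5)^2=1, (2-2)^2=0, (3-6)^2=9
sum(d^2) = 32.
Step 3: rho = 1 - 6*32 / (6*(6^2 - 1)) = 1 - 192/210 = 0.085714.
Step 4: Under H0, t = rho * sqrt((n-2)/(1-rho^2)) = 0.1721 ~ t(4).
Step 5: Two-sided p-value from the t-distribution with 4 df = 0.871743.
Step 6: alpha = 0.05. fail to reject H0.

rho = 0.0857, p = 0.871743, fail to reject H0 at alpha = 0.05.


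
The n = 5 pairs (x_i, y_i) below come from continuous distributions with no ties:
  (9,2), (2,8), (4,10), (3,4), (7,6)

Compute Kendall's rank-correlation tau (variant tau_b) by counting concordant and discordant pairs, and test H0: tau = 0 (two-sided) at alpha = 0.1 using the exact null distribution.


Step 1: Enumerate the 10 unordered pairs (i,j) with i<j and classify each by sign(x_j-x_i) * sign(y_j-y_i).
  (1,2):dx=-7,dy=+6->D; (1,3):dx=-5,dy=+8->D; (1,4):dx=-6,dy=+2->D; (1,5):dx=-2,dy=+4->D
  (2,3):dx=+2,dy=+2->C; (2,4):dx=+1,dy=-4->D; (2,5):dx=+5,dy=-2->D; (3,4):dx=-1,dy=-6->C
  (3,5):dx=+3,dy=-4->D; (4,5):dx=+4,dy=+2->C
Step 2: C = 3, D = 7, total pairs = 10.
Step 3: tau = (C - D)/(n(n-1)/2) = (3 - 7)/10 = -0.400000.
Step 4: Exact two-sided p-value (enumerate n! = 120 permutations of y under H0): p = 0.483333.
Step 5: alpha = 0.1. fail to reject H0.

tau_b = -0.4000 (C=3, D=7), p = 0.483333, fail to reject H0.


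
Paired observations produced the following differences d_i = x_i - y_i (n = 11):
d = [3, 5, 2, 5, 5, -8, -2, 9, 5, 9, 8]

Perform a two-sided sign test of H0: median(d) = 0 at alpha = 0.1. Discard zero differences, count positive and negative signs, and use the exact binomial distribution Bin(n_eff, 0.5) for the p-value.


Step 1: Discard zero differences. Original n = 11; n_eff = number of nonzero differences = 11.
Nonzero differences (with sign): +3, +5, +2, +5, +5, -8, -2, +9, +5, +9, +8
Step 2: Count signs: positive = 9, negative = 2.
Step 3: Under H0: P(positive) = 0.5, so the number of positives S ~ Bin(11, 0.5).
Step 4: Two-sided exact p-value = sum of Bin(11,0.5) probabilities at or below the observed probability = 0.065430.
Step 5: alpha = 0.1. reject H0.

n_eff = 11, pos = 9, neg = 2, p = 0.065430, reject H0.


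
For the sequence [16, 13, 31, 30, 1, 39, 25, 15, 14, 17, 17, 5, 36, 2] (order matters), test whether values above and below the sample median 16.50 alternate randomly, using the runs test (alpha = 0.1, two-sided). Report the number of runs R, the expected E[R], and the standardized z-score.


Step 1: Compute median = 16.50; label A = above, B = below.
Labels in order: BBAABAABBAABAB  (n_A = 7, n_B = 7)
Step 2: Count runs R = 9.
Step 3: Under H0 (random ordering), E[R] = 2*n_A*n_B/(n_A+n_B) + 1 = 2*7*7/14 + 1 = 8.0000.
        Var[R] = 2*n_A*n_B*(2*n_A*n_B - n_A - n_B) / ((n_A+n_B)^2 * (n_A+n_B-1)) = 8232/2548 = 3.2308.
        SD[R] = 1.7974.
Step 4: Continuity-corrected z = (R - 0.5 - E[R]) / SD[R] = (9 - 0.5 - 8.0000) / 1.7974 = 0.2782.
Step 5: Two-sided p-value via normal approximation = 2*(1 - Phi(|z|)) = 0.780879.
Step 6: alpha = 0.1. fail to reject H0.

R = 9, z = 0.2782, p = 0.780879, fail to reject H0.


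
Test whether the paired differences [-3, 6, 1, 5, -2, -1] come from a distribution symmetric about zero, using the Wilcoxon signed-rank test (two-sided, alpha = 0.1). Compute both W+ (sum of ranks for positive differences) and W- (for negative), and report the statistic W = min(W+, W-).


Step 1: Drop any zero differences (none here) and take |d_i|.
|d| = [3, 6, 1, 5, 2, 1]
Step 2: Midrank |d_i| (ties get averaged ranks).
ranks: |3|->4, |6|->6, |1|->1.5, |5|->5, |2|->3, |1|->1.5
Step 3: Attach original signs; sum ranks with positive sign and with negative sign.
W+ = 6 + 1.5 + 5 = 12.5
W- = 4 + 3 + 1.5 = 8.5
(Check: W+ + W- = 21 should equal n(n+1)/2 = 21.)
Step 4: Test statistic W = min(W+, W-) = 8.5.
Step 5: Ties in |d|, so use the tie-corrected normal approximation.
        E[W] = n(n+1)/4 = 6*7/4 = 10.5.
        Tie groups: |d|=1 (t=2); sum(t^3 - t) = 6.
        Var[W] = n(n+1)(2n+1)/24 - sum(t^3-t)/48 = 546/24 - 6/48 = 22.625.
        z = (W - E[W]) / sqrt(Var[W]) = (8.5 - 10.5) / 4.7566 = -0.4205.
        Two-sided p = 2*Phi(z) = 0.674142.
Step 6: alpha = 0.1. fail to reject H0.

W+ = 12.5, W- = 8.5, W = min = 8.5, p = 0.674142, fail to reject H0.


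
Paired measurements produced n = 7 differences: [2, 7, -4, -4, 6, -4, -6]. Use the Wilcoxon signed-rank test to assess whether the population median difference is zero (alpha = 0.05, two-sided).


Step 1: Drop any zero differences (none here) and take |d_i|.
|d| = [2, 7, 4, 4, 6, 4, 6]
Step 2: Midrank |d_i| (ties get averaged ranks).
ranks: |2|->1, |7|->7, |4|->3, |4|->3, |6|->5.5, |4|->3, |6|->5.5
Step 3: Attach original signs; sum ranks with positive sign and with negative sign.
W+ = 1 + 7 + 5.5 = 13.5
W- = 3 + 3 + 3 + 5.5 = 14.5
(Check: W+ + W- = 28 should equal n(n+1)/2 = 28.)
Step 4: Test statistic W = min(W+, W-) = 13.5.
Step 5: Ties in |d|, so use the tie-corrected normal approximation.
        E[W] = n(n+1)/4 = 7*8/4 = 14.
        Tie groups: |d|=4 (t=3), |d|=6 (t=2); sum(t^3 - t) = 30.
        Var[W] = n(n+1)(2n+1)/24 - sum(t^3-t)/48 = 840/24 - 30/48 = 34.375.
        z = (W - E[W]) / sqrt(Var[W]) = (13.5 - 14) / 5.8630 = -0.0853.
        Two-sided p = 2*Phi(z) = 0.932039.
Step 6: alpha = 0.05. fail to reject H0.

W+ = 13.5, W- = 14.5, W = min = 13.5, p = 0.932039, fail to reject H0.


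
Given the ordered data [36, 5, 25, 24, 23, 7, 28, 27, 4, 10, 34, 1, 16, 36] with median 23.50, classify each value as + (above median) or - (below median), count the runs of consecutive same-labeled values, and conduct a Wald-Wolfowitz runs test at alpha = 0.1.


Step 1: Compute median = 23.50; label A = above, B = below.
Labels in order: ABAABBAABBABBA  (n_A = 7, n_B = 7)
Step 2: Count runs R = 9.
Step 3: Under H0 (random ordering), E[R] = 2*n_A*n_B/(n_A+n_B) + 1 = 2*7*7/14 + 1 = 8.0000.
        Var[R] = 2*n_A*n_B*(2*n_A*n_B - n_A - n_B) / ((n_A+n_B)^2 * (n_A+n_B-1)) = 8232/2548 = 3.2308.
        SD[R] = 1.7974.
Step 4: Continuity-corrected z = (R - 0.5 - E[R]) / SD[R] = (9 - 0.5 - 8.0000) / 1.7974 = 0.2782.
Step 5: Two-sided p-value via normal approximation = 2*(1 - Phi(|z|)) = 0.780879.
Step 6: alpha = 0.1. fail to reject H0.

R = 9, z = 0.2782, p = 0.780879, fail to reject H0.


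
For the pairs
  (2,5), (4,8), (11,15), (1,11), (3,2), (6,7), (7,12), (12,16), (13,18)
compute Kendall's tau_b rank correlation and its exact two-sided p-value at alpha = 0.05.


Step 1: Enumerate the 36 unordered pairs (i,j) with i<j and classify each by sign(x_j-x_i) * sign(y_j-y_i).
  (1,2):dx=+2,dy=+3->C; (1,3):dx=+9,dy=+10->C; (1,4):dx=-1,dy=+6->D; (1,5):dx=+1,dy=-3->D
  (1,6):dx=+4,dy=+2->C; (1,7):dx=+5,dy=+7->C; (1,8):dx=+10,dy=+11->C; (1,9):dx=+11,dy=+13->C
  (2,3):dx=+7,dy=+7->C; (2,4):dx=-3,dy=+3->D; (2,5):dx=-1,dy=-6->C; (2,6):dx=+2,dy=-1->D
  (2,7):dx=+3,dy=+4->C; (2,8):dx=+8,dy=+8->C; (2,9):dx=+9,dy=+10->C; (3,4):dx=-10,dy=-4->C
  (3,5):dx=-8,dy=-13->C; (3,6):dx=-5,dy=-8->C; (3,7):dx=-4,dy=-3->C; (3,8):dx=+1,dy=+1->C
  (3,9):dx=+2,dy=+3->C; (4,5):dx=+2,dy=-9->D; (4,6):dx=+5,dy=-4->D; (4,7):dx=+6,dy=+1->C
  (4,8):dx=+11,dy=+5->C; (4,9):dx=+12,dy=+7->C; (5,6):dx=+3,dy=+5->C; (5,7):dx=+4,dy=+10->C
  (5,8):dx=+9,dy=+14->C; (5,9):dx=+10,dy=+16->C; (6,7):dx=+1,dy=+5->C; (6,8):dx=+6,dy=+9->C
  (6,9):dx=+7,dy=+11->C; (7,8):dx=+5,dy=+4->C; (7,9):dx=+6,dy=+6->C; (8,9):dx=+1,dy=+2->C
Step 2: C = 30, D = 6, total pairs = 36.
Step 3: tau = (C - D)/(n(n-1)/2) = (30 - 6)/36 = 0.666667.
Step 4: Exact two-sided p-value (enumerate n! = 362880 permutations of y under H0): p = 0.012665.
Step 5: alpha = 0.05. reject H0.

tau_b = 0.6667 (C=30, D=6), p = 0.012665, reject H0.


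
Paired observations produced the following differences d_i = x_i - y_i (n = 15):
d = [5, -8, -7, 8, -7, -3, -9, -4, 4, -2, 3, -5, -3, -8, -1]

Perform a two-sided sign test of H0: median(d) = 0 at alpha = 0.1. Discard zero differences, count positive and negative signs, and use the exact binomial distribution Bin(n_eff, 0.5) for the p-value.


Step 1: Discard zero differences. Original n = 15; n_eff = number of nonzero differences = 15.
Nonzero differences (with sign): +5, -8, -7, +8, -7, -3, -9, -4, +4, -2, +3, -5, -3, -8, -1
Step 2: Count signs: positive = 4, negative = 11.
Step 3: Under H0: P(positive) = 0.5, so the number of positives S ~ Bin(15, 0.5).
Step 4: Two-sided exact p-value = sum of Bin(15,0.5) probabilities at or below the observed probability = 0.118469.
Step 5: alpha = 0.1. fail to reject H0.

n_eff = 15, pos = 4, neg = 11, p = 0.118469, fail to reject H0.


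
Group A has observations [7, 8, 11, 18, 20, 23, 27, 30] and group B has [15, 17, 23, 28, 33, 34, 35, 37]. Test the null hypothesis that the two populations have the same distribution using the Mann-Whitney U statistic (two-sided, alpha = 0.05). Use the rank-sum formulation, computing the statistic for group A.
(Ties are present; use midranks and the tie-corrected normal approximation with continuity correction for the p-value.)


Step 1: Combine and sort all 16 observations; assign midranks.
sorted (value, group): (7,X), (8,X), (11,X), (15,Y), (17,Y), (18,X), (20,X), (23,X), (23,Y), (27,X), (28,Y), (30,X), (33,Y), (34,Y), (35,Y), (37,Y)
ranks: 7->1, 8->2, 11->3, 15->4, 17->5, 18->6, 20->7, 23->8.5, 23->8.5, 27->10, 28->11, 30->12, 33->13, 34->14, 35->15, 37->16
Step 2: Rank sum for X: R1 = 1 + 2 + 3 + 6 + 7 + 8.5 + 10 + 12 = 49.5.
Step 3: U_X = R1 - n1(n1+1)/2 = 49.5 - 8*9/2 = 49.5 - 36 = 13.5.
       U_Y = n1*n2 - U_X = 64 - 13.5 = 50.5.
Step 4: Ties are present, so use the tie-corrected normal approximation (with continuity correction) for the p-value.
Step 5: p-value = 0.058522; compare to alpha = 0.05. fail to reject H0.

U_X = 13.5, p = 0.058522, fail to reject H0 at alpha = 0.05.


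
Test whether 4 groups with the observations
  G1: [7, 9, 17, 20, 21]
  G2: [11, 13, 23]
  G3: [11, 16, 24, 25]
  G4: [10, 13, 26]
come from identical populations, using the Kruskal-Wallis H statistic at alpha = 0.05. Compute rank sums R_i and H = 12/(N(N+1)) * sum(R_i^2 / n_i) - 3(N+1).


Step 1: Combine all N = 15 observations and assign midranks.
sorted (value, group, rank): (7,G1,1), (9,G1,2), (10,G4,3), (11,G2,4.5), (11,G3,4.5), (13,G2,6.5), (13,G4,6.5), (16,G3,8), (17,G1,9), (20,G1,10), (21,G1,11), (23,G2,12), (24,G3,13), (25,G3,14), (26,G4,15)
Step 2: Sum ranks within each group.
R_1 = 33 (n_1 = 5)
R_2 = 23 (n_2 = 3)
R_3 = 39.5 (n_3 = 4)
R_4 = 24.5 (n_4 = 3)
Step 3: H = 12/(N(N+1)) * sum(R_i^2/n_i) - 3(N+1)
     = 12/(15*16) * (33^2/5 + 23^2/3 + 39.5^2/4 + 24.5^2/3) - 3*16
     = 0.050000 * 984.279 - 48
     = 1.213958.
Step 4: Ties present; correction factor C = 1 - 12/(15^3 - 15) = 0.996429. Corrected H = 1.213958 / 0.996429 = 1.218309.
Step 5: Under H0, H ~ chi^2(3); p-value = 0.748616.
Step 6: alpha = 0.05. fail to reject H0.

H = 1.2183, df = 3, p = 0.748616, fail to reject H0.
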